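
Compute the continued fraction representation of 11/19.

[0; 1, 1, 2, 1, 2]

Run the Euclidean algorithm on 11 and 19; the successive quotients are the partial quotients a_0, a_1, ... (each step inverts the fractional part left over by the previous one):
  11 = 0*19 + 11, so a_0 = 0.
  19 = 1*11 + 8, so a_1 = 1.
  11 = 1*8 + 3, so a_2 = 1.
  8 = 2*3 + 2, so a_3 = 2.
  3 = 1*2 + 1, so a_4 = 1.
  2 = 2*1 + 0, so a_5 = 2.
The remainder reaches 0 after 6 divisions, so the expansion has 6 partial quotients, read off in order.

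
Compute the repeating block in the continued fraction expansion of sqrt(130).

[11; (2, 2, 22)]

Write x_i = (sqrt(130) + m_i)/d_i with (m_0, d_0) = (0, 1). a_0 = floor(sqrt(130)) = 11, since 11^2 = 121 <= 130 < 144 = 12^2.
Iterate m_{i+1} = d_i*a_i - m_i, d_{i+1} = (130 - m_{i+1}^2)/d_i, a_{i+1} = floor((a_0 + m_{i+1})/d_{i+1}):
  m_1 = 1*11 - 0 = 11, d_1 = (130 - 11^2)/1 = 9/1 = 9, a_1 = floor((11 + 11)/9) = 2.
  m_2 = 9*2 - 11 = 7, d_2 = (130 - 7^2)/9 = 81/9 = 9, a_2 = floor((11 + 7)/9) = 2.
  m_3 = 9*2 - 7 = 11, d_3 = (130 - 11^2)/9 = 9/9 = 1, a_3 = floor((11 + 11)/1) = 22.
  m_4 = 1*22 - 11 = 11, d_4 = (130 - 11^2)/1 = 9/1 = 9: (m_4, d_4) = (m_1, d_1) = (11, 9), so from here the quotients repeat a_1, ..., a_3; the period length is 3.
Hence the expansion of sqrt(130) is a_0 = 11 followed by the repeating block 2, 2, 22 (period 3).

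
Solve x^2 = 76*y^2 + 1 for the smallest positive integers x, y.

(x, y) = (57799, 6630)

First expand sqrt(76) as a continued fraction. With x_i = (sqrt(76) + m_i)/d_i and (m_0, d_0) = (0, 1): a_0 = floor(sqrt(76)) = 8, since 8^2 = 64 <= 76 < 81 = 9^2.
Iterate m_{i+1} = d_i*a_i - m_i, d_{i+1} = (76 - m_{i+1}^2)/d_i, a_{i+1} = floor((a_0 + m_{i+1})/d_{i+1}):
  m_1 = 1*8 - 0 = 8, d_1 = (76 - 8^2)/1 = 12/1 = 12, a_1 = floor((8 + 8)/12) = 1.
  m_2 = 12*1 - 8 = 4, d_2 = (76 - 4^2)/12 = 60/12 = 5, a_2 = floor((8 + 4)/5) = 2.
  m_3 = 5*2 - 4 = 6, d_3 = (76 - 6^2)/5 = 40/5 = 8, a_3 = floor((8 + 6)/8) = 1.
  m_4 = 8*1 - 6 = 2, d_4 = (76 - 2^2)/8 = 72/8 = 9, a_4 = floor((8 + 2)/9) = 1.
  m_5 = 9*1 - 2 = 7, d_5 = (76 - 7^2)/9 = 27/9 = 3, a_5 = floor((8 + 7)/3) = 5.
  m_6 = 3*5 - 7 = 8, d_6 = (76 - 8^2)/3 = 12/3 = 4, a_6 = floor((8 + 8)/4) = 4.
  m_7 = 4*4 - 8 = 8, d_7 = (76 - 8^2)/4 = 12/4 = 3, a_7 = floor((8 + 8)/3) = 5.
  m_8 = 3*5 - 8 = 7, d_8 = (76 - 7^2)/3 = 27/3 = 9, a_8 = floor((8 + 7)/9) = 1.
  m_9 = 9*1 - 7 = 2, d_9 = (76 - 2^2)/9 = 72/9 = 8, a_9 = floor((8 + 2)/8) = 1.
  m_10 = 8*1 - 2 = 6, d_10 = (76 - 6^2)/8 = 40/8 = 5, a_10 = floor((8 + 6)/5) = 2.
  m_11 = 5*2 - 6 = 4, d_11 = (76 - 4^2)/5 = 60/5 = 12, a_11 = floor((8 + 4)/12) = 1.
  m_12 = 12*1 - 4 = 8, d_12 = (76 - 8^2)/12 = 12/12 = 1, a_12 = floor((8 + 8)/1) = 16.
  m_13 = 1*16 - 8 = 8, d_13 = (76 - 8^2)/1 = 12/1 = 12: (m_13, d_13) = (m_1, d_1) = (8, 12), so from here the quotients repeat a_1, ..., a_12; the period length is 12.
So sqrt(76) = [8; (1, 2, 1, 1, 5, 4, 5, 1, 1, 2, 1, 16)] with period length k = 12.
k is even, so the fundamental solution of x^2 - 76y^2 = 1 is (p_{k-1}, q_{k-1}) = (p_11, q_11); compute convergents through index 11.
Convergents (p_i = a_i*p_{i-1} + p_{i-2}, q_i = a_i*q_{i-1} + q_{i-2} with p_{-2}=0, p_{-1}=1, q_{-2}=1, q_{-1}=0):
  i=0: a_0=8, p_0 = 8*1 + 0 = 8, q_0 = 8*0 + 1 = 1.
  i=1: a_1=1, p_1 = 1*8 + 1 = 9, q_1 = 1*1 + 0 = 1.
  i=2: a_2=2, p_2 = 2*9 + 8 = 26, q_2 = 2*1 + 1 = 3.
  i=3: a_3=1, p_3 = 1*26 + 9 = 35, q_3 = 1*3 + 1 = 4.
  i=4: a_4=1, p_4 = 1*35 + 26 = 61, q_4 = 1*4 + 3 = 7.
  i=5: a_5=5, p_5 = 5*61 + 35 = 340, q_5 = 5*7 + 4 = 39.
  i=6: a_6=4, p_6 = 4*340 + 61 = 1421, q_6 = 4*39 + 7 = 163.
  i=7: a_7=5, p_7 = 5*1421 + 340 = 7445, q_7 = 5*163 + 39 = 854.
  i=8: a_8=1, p_8 = 1*7445 + 1421 = 8866, q_8 = 1*854 + 163 = 1017.
  i=9: a_9=1, p_9 = 1*8866 + 7445 = 16311, q_9 = 1*1017 + 854 = 1871.
  i=10: a_10=2, p_10 = 2*16311 + 8866 = 41488, q_10 = 2*1871 + 1017 = 4759.
  i=11: a_11=1, p_11 = 1*41488 + 16311 = 57799, q_11 = 1*4759 + 1871 = 6630.
Check: 57799^2 - 76*6630^2 = 3340724401 - 3340724400 = 1, so (x, y) = (57799, 6630) solves the equation, and by the theorem it is the least positive solution.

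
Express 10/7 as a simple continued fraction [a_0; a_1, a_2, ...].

Run the Euclidean algorithm on 10 and 7; the successive quotients are the partial quotients a_0, a_1, ... (each step inverts the fractional part left over by the previous one):
  10 = 1*7 + 3, so a_0 = 1.
  7 = 2*3 + 1, so a_1 = 2.
  3 = 3*1 + 0, so a_2 = 3.
The remainder reaches 0 after 3 divisions, so the expansion has 3 partial quotients, read off in order.

[1; 2, 3]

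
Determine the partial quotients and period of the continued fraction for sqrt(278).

Write x_i = (sqrt(278) + m_i)/d_i with (m_0, d_0) = (0, 1). a_0 = floor(sqrt(278)) = 16, since 16^2 = 256 <= 278 < 289 = 17^2.
Iterate m_{i+1} = d_i*a_i - m_i, d_{i+1} = (278 - m_{i+1}^2)/d_i, a_{i+1} = floor((a_0 + m_{i+1})/d_{i+1}):
  m_1 = 1*16 - 0 = 16, d_1 = (278 - 16^2)/1 = 22/1 = 22, a_1 = floor((16 + 16)/22) = 1.
  m_2 = 22*1 - 16 = 6, d_2 = (278 - 6^2)/22 = 242/22 = 11, a_2 = floor((16 + 6)/11) = 2.
  m_3 = 11*2 - 6 = 16, d_3 = (278 - 16^2)/11 = 22/11 = 2, a_3 = floor((16 + 16)/2) = 16.
  m_4 = 2*16 - 16 = 16, d_4 = (278 - 16^2)/2 = 22/2 = 11, a_4 = floor((16 + 16)/11) = 2.
  m_5 = 11*2 - 16 = 6, d_5 = (278 - 6^2)/11 = 242/11 = 22, a_5 = floor((16 + 6)/22) = 1.
  m_6 = 22*1 - 6 = 16, d_6 = (278 - 16^2)/22 = 22/22 = 1, a_6 = floor((16 + 16)/1) = 32.
  m_7 = 1*32 - 16 = 16, d_7 = (278 - 16^2)/1 = 22/1 = 22: (m_7, d_7) = (m_1, d_1) = (16, 22), so from here the quotients repeat a_1, ..., a_6; the period length is 6.
Hence the expansion of sqrt(278) is a_0 = 16 followed by the repeating block 1, 2, 16, 2, 1, 32 (period 6).

[16; (1, 2, 16, 2, 1, 32)]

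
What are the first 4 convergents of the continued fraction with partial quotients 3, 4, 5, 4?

3/1, 13/4, 68/21, 285/88

Using the convergent recurrence p_i = a_i*p_{i-1} + p_{i-2}, q_i = a_i*q_{i-1} + q_{i-2} with p_{-2}=0, p_{-1}=1, q_{-2}=1, q_{-1}=0:
  i=0: a_0=3, p_0 = 3*1 + 0 = 3, q_0 = 3*0 + 1 = 1.
  i=1: a_1=4, p_1 = 4*3 + 1 = 13, q_1 = 4*1 + 0 = 4.
  i=2: a_2=5, p_2 = 5*13 + 3 = 68, q_2 = 5*4 + 1 = 21.
  i=3: a_3=4, p_3 = 4*68 + 13 = 285, q_3 = 4*21 + 4 = 88.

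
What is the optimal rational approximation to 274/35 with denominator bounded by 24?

180/23

Expand x = 274/35 as a continued fraction with the Euclidean algorithm:
  274 = 7*35 + 29, so a_0 = 7.
  35 = 1*29 + 6, so a_1 = 1.
  29 = 4*6 + 5, so a_2 = 4.
  6 = 1*5 + 1, so a_3 = 1.
  5 = 5*1 + 0, so a_4 = 5.
so x = [7; 1, 4, 1, 5].
Convergents (p_i = a_i*p_{i-1} + p_{i-2}, q_i = a_i*q_{i-1} + q_{i-2} with p_{-2}=0, p_{-1}=1, q_{-2}=1, q_{-1}=0), until the denominator exceeds 24:
  i=0: a_0=7, p_0 = 7*1 + 0 = 7, q_0 = 7*0 + 1 = 1.
  i=1: a_1=1, p_1 = 1*7 + 1 = 8, q_1 = 1*1 + 0 = 1.
  i=2: a_2=4, p_2 = 4*8 + 7 = 39, q_2 = 4*1 + 1 = 5.
  i=3: a_3=1, p_3 = 1*39 + 8 = 47, q_3 = 1*5 + 1 = 6.
  i=4: a_4=5, p_4 = 5*47 + 39 = 274, q_4 = 5*6 + 5 = 35.
q_4 = 35 > 24, so the last convergent with denominator <= 24 is p_3/q_3 = 47/6.
The closest fraction with denominator <= 24 is either p_3/q_3 or the intermediate fraction (k*p_3 + p_2)/(k*q_3 + q_2) with the largest k >= 1 whose denominator stays <= 24; these approach x as k grows, and every other convergent or intermediate fraction in range is farther away.
Largest k: floor((24 - q_2)/q_3) = floor((24 - 5)/6) = 3.
That gives (3*47 + 39)/(3*6 + 5) = 180/23.
Compare the errors: |x - 47/6| = |274*6 - 47*35|/(35*6) = 1/210, and |x - 180/23| = |274*23 - 180*35|/(35*23) = 2/805.
Cross-multiplying, 2*210 = 420 < 805 = 1*805, so 2/805 is smaller: the intermediate fraction 180/23 is closer to x than 47/6.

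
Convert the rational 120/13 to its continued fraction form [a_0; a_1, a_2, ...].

Run the Euclidean algorithm on 120 and 13; the successive quotients are the partial quotients a_0, a_1, ... (each step inverts the fractional part left over by the previous one):
  120 = 9*13 + 3, so a_0 = 9.
  13 = 4*3 + 1, so a_1 = 4.
  3 = 3*1 + 0, so a_2 = 3.
The remainder reaches 0 after 3 divisions, so the expansion has 3 partial quotients, read off in order.

[9; 4, 3]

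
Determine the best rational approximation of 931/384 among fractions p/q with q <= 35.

80/33

Expand x = 931/384 as a continued fraction with the Euclidean algorithm:
  931 = 2*384 + 163, so a_0 = 2.
  384 = 2*163 + 58, so a_1 = 2.
  163 = 2*58 + 47, so a_2 = 2.
  58 = 1*47 + 11, so a_3 = 1.
  47 = 4*11 + 3, so a_4 = 4.
  11 = 3*3 + 2, so a_5 = 3.
  3 = 1*2 + 1, so a_6 = 1.
  2 = 2*1 + 0, so a_7 = 2.
so x = [2; 2, 2, 1, 4, 3, 1, 2].
Convergents (p_i = a_i*p_{i-1} + p_{i-2}, q_i = a_i*q_{i-1} + q_{i-2} with p_{-2}=0, p_{-1}=1, q_{-2}=1, q_{-1}=0), until the denominator exceeds 35:
  i=0: a_0=2, p_0 = 2*1 + 0 = 2, q_0 = 2*0 + 1 = 1.
  i=1: a_1=2, p_1 = 2*2 + 1 = 5, q_1 = 2*1 + 0 = 2.
  i=2: a_2=2, p_2 = 2*5 + 2 = 12, q_2 = 2*2 + 1 = 5.
  i=3: a_3=1, p_3 = 1*12 + 5 = 17, q_3 = 1*5 + 2 = 7.
  i=4: a_4=4, p_4 = 4*17 + 12 = 80, q_4 = 4*7 + 5 = 33.
  i=5: a_5=3, p_5 = 3*80 + 17 = 257, q_5 = 3*33 + 7 = 106.
q_5 = 106 > 35, so the last convergent with denominator <= 35 is p_4/q_4 = 80/33.
The closest fraction with denominator <= 35 is either p_4/q_4 or the intermediate fraction (k*p_4 + p_3)/(k*q_4 + q_3) with the largest k >= 1 whose denominator stays <= 35; these approach x as k grows, and every other convergent or intermediate fraction in range is farther away.
Largest k: floor((35 - q_3)/q_4) = floor((35 - 7)/33) = 0.
Since k = 0, no intermediate fraction beyond p_4/q_4 has denominator <= 35, so the convergent 80/33 is the closest (its error is |931*33 - 80*384|/(384*33) = 3/12672).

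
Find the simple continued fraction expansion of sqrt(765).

[27; (1, 1, 1, 13, 6, 13, 1, 1, 1, 54)]

Write x_i = (sqrt(765) + m_i)/d_i with (m_0, d_0) = (0, 1). a_0 = floor(sqrt(765)) = 27, since 27^2 = 729 <= 765 < 784 = 28^2.
Iterate m_{i+1} = d_i*a_i - m_i, d_{i+1} = (765 - m_{i+1}^2)/d_i, a_{i+1} = floor((a_0 + m_{i+1})/d_{i+1}):
  m_1 = 1*27 - 0 = 27, d_1 = (765 - 27^2)/1 = 36/1 = 36, a_1 = floor((27 + 27)/36) = 1.
  m_2 = 36*1 - 27 = 9, d_2 = (765 - 9^2)/36 = 684/36 = 19, a_2 = floor((27 + 9)/19) = 1.
  m_3 = 19*1 - 9 = 10, d_3 = (765 - 10^2)/19 = 665/19 = 35, a_3 = floor((27 + 10)/35) = 1.
  m_4 = 35*1 - 10 = 25, d_4 = (765 - 25^2)/35 = 140/35 = 4, a_4 = floor((27 + 25)/4) = 13.
  m_5 = 4*13 - 25 = 27, d_5 = (765 - 27^2)/4 = 36/4 = 9, a_5 = floor((27 + 27)/9) = 6.
  m_6 = 9*6 - 27 = 27, d_6 = (765 - 27^2)/9 = 36/9 = 4, a_6 = floor((27 + 27)/4) = 13.
  m_7 = 4*13 - 27 = 25, d_7 = (765 - 25^2)/4 = 140/4 = 35, a_7 = floor((27 + 25)/35) = 1.
  m_8 = 35*1 - 25 = 10, d_8 = (765 - 10^2)/35 = 665/35 = 19, a_8 = floor((27 + 10)/19) = 1.
  m_9 = 19*1 - 10 = 9, d_9 = (765 - 9^2)/19 = 684/19 = 36, a_9 = floor((27 + 9)/36) = 1.
  m_10 = 36*1 - 9 = 27, d_10 = (765 - 27^2)/36 = 36/36 = 1, a_10 = floor((27 + 27)/1) = 54.
  m_11 = 1*54 - 27 = 27, d_11 = (765 - 27^2)/1 = 36/1 = 36: (m_11, d_11) = (m_1, d_1) = (27, 36), so from here the quotients repeat a_1, ..., a_10; the period length is 10.
Hence the expansion of sqrt(765) is a_0 = 27 followed by the repeating block 1, 1, 1, 13, 6, 13, 1, 1, 1, 54 (period 10).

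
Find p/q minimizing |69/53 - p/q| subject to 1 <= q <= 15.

Expand x = 69/53 as a continued fraction with the Euclidean algorithm:
  69 = 1*53 + 16, so a_0 = 1.
  53 = 3*16 + 5, so a_1 = 3.
  16 = 3*5 + 1, so a_2 = 3.
  5 = 5*1 + 0, so a_3 = 5.
so x = [1; 3, 3, 5].
Convergents (p_i = a_i*p_{i-1} + p_{i-2}, q_i = a_i*q_{i-1} + q_{i-2} with p_{-2}=0, p_{-1}=1, q_{-2}=1, q_{-1}=0), until the denominator exceeds 15:
  i=0: a_0=1, p_0 = 1*1 + 0 = 1, q_0 = 1*0 + 1 = 1.
  i=1: a_1=3, p_1 = 3*1 + 1 = 4, q_1 = 3*1 + 0 = 3.
  i=2: a_2=3, p_2 = 3*4 + 1 = 13, q_2 = 3*3 + 1 = 10.
  i=3: a_3=5, p_3 = 5*13 + 4 = 69, q_3 = 5*10 + 3 = 53.
q_3 = 53 > 15, so the last convergent with denominator <= 15 is p_2/q_2 = 13/10.
The closest fraction with denominator <= 15 is either p_2/q_2 or the intermediate fraction (k*p_2 + p_1)/(k*q_2 + q_1) with the largest k >= 1 whose denominator stays <= 15; these approach x as k grows, and every other convergent or intermediate fraction in range is farther away.
Largest k: floor((15 - q_1)/q_2) = floor((15 - 3)/10) = 1.
That gives (1*13 + 4)/(1*10 + 3) = 17/13.
Compare the errors: |x - 13/10| = |69*10 - 13*53|/(53*10) = 1/530, and |x - 17/13| = |69*13 - 17*53|/(53*13) = 4/689.
Cross-multiplying, 1*689 = 689 < 2120 = 4*530, so 1/530 is smaller: the convergent 13/10 is closer to x than 17/13.

13/10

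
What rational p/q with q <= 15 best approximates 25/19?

Expand x = 25/19 as a continued fraction with the Euclidean algorithm:
  25 = 1*19 + 6, so a_0 = 1.
  19 = 3*6 + 1, so a_1 = 3.
  6 = 6*1 + 0, so a_2 = 6.
so x = [1; 3, 6].
Convergents (p_i = a_i*p_{i-1} + p_{i-2}, q_i = a_i*q_{i-1} + q_{i-2} with p_{-2}=0, p_{-1}=1, q_{-2}=1, q_{-1}=0), until the denominator exceeds 15:
  i=0: a_0=1, p_0 = 1*1 + 0 = 1, q_0 = 1*0 + 1 = 1.
  i=1: a_1=3, p_1 = 3*1 + 1 = 4, q_1 = 3*1 + 0 = 3.
  i=2: a_2=6, p_2 = 6*4 + 1 = 25, q_2 = 6*3 + 1 = 19.
q_2 = 19 > 15, so the last convergent with denominator <= 15 is p_1/q_1 = 4/3.
The closest fraction with denominator <= 15 is either p_1/q_1 or the intermediate fraction (k*p_1 + p_0)/(k*q_1 + q_0) with the largest k >= 1 whose denominator stays <= 15; these approach x as k grows, and every other convergent or intermediate fraction in range is farther away.
Largest k: floor((15 - q_0)/q_1) = floor((15 - 1)/3) = 4.
That gives (4*4 + 1)/(4*3 + 1) = 17/13.
Compare the errors: |x - 4/3| = |25*3 - 4*19|/(19*3) = 1/57, and |x - 17/13| = |25*13 - 17*19|/(19*13) = 2/247.
Cross-multiplying, 2*57 = 114 < 247 = 1*247, so 2/247 is smaller: the intermediate fraction 17/13 is closer to x than 4/3.

17/13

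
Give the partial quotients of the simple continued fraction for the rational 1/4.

Run the Euclidean algorithm on 1 and 4; the successive quotients are the partial quotients a_0, a_1, ... (each step inverts the fractional part left over by the previous one):
  1 = 0*4 + 1, so a_0 = 0.
  4 = 4*1 + 0, so a_1 = 4.
The remainder reaches 0 after 2 divisions, so the expansion has 2 partial quotients, read off in order.

[0; 4]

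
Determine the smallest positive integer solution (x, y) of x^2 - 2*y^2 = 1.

(x, y) = (3, 2)

First expand sqrt(2) as a continued fraction. With x_i = (sqrt(2) + m_i)/d_i and (m_0, d_0) = (0, 1): a_0 = floor(sqrt(2)) = 1, since 1^2 = 1 <= 2 < 4 = 2^2.
Iterate m_{i+1} = d_i*a_i - m_i, d_{i+1} = (2 - m_{i+1}^2)/d_i, a_{i+1} = floor((a_0 + m_{i+1})/d_{i+1}):
  m_1 = 1*1 - 0 = 1, d_1 = (2 - 1^2)/1 = 1/1 = 1, a_1 = floor((1 + 1)/1) = 2.
  m_2 = 1*2 - 1 = 1, d_2 = (2 - 1^2)/1 = 1/1 = 1: (m_2, d_2) = (m_1, d_1) = (1, 1), so from here the quotient a_1 repeats; the period length is 1.
So sqrt(2) = [1; (2)] with period length k = 1.
k is odd, so (p_{k-1}, q_{k-1}) only solves x^2 - 2y^2 = -1 and the fundamental solution of x^2 - 2y^2 = 1 is (p_{2k-1}, q_{2k-1}) = (p_1, q_1); compute convergents through index 1, running through the period twice.
Convergents (p_i = a_i*p_{i-1} + p_{i-2}, q_i = a_i*q_{i-1} + q_{i-2} with p_{-2}=0, p_{-1}=1, q_{-2}=1, q_{-1}=0):
  i=0: a_0=1, p_0 = 1*1 + 0 = 1, q_0 = 1*0 + 1 = 1.
  i=1: a_1=2, p_1 = 2*1 + 1 = 3, q_1 = 2*1 + 0 = 2.
Indeed p_0^2 - 2*q_0^2 = 1 - 2 = -1, not +1.
Check: 3^2 - 2*2^2 = 9 - 8 = 1, so (x, y) = (3, 2) solves the equation, and by the theorem it is the least positive solution.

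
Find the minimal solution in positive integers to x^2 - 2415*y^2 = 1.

(x, y) = (344, 7)

First expand sqrt(2415) as a continued fraction. With x_i = (sqrt(2415) + m_i)/d_i and (m_0, d_0) = (0, 1): a_0 = floor(sqrt(2415)) = 49, since 49^2 = 2401 <= 2415 < 2500 = 50^2.
Iterate m_{i+1} = d_i*a_i - m_i, d_{i+1} = (2415 - m_{i+1}^2)/d_i, a_{i+1} = floor((a_0 + m_{i+1})/d_{i+1}):
  m_1 = 1*49 - 0 = 49, d_1 = (2415 - 49^2)/1 = 14/1 = 14, a_1 = floor((49 + 49)/14) = 7.
  m_2 = 14*7 - 49 = 49, d_2 = (2415 - 49^2)/14 = 14/14 = 1, a_2 = floor((49 + 49)/1) = 98.
  m_3 = 1*98 - 49 = 49, d_3 = (2415 - 49^2)/1 = 14/1 = 14: (m_3, d_3) = (m_1, d_1) = (49, 14), so from here the quotients repeat a_1, a_2; the period length is 2.
So sqrt(2415) = [49; (7, 98)] with period length k = 2.
k is even, so the fundamental solution of x^2 - 2415y^2 = 1 is (p_{k-1}, q_{k-1}) = (p_1, q_1); compute convergents through index 1.
Convergents (p_i = a_i*p_{i-1} + p_{i-2}, q_i = a_i*q_{i-1} + q_{i-2} with p_{-2}=0, p_{-1}=1, q_{-2}=1, q_{-1}=0):
  i=0: a_0=49, p_0 = 49*1 + 0 = 49, q_0 = 49*0 + 1 = 1.
  i=1: a_1=7, p_1 = 7*49 + 1 = 344, q_1 = 7*1 + 0 = 7.
Check: 344^2 - 2415*7^2 = 118336 - 118335 = 1, so (x, y) = (344, 7) solves the equation, and by the theorem it is the least positive solution.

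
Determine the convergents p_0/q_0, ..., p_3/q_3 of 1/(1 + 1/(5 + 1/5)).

Using the convergent recurrence p_i = a_i*p_{i-1} + p_{i-2}, q_i = a_i*q_{i-1} + q_{i-2} with p_{-2}=0, p_{-1}=1, q_{-2}=1, q_{-1}=0:
  i=0: a_0=0, p_0 = 0*1 + 0 = 0, q_0 = 0*0 + 1 = 1.
  i=1: a_1=1, p_1 = 1*0 + 1 = 1, q_1 = 1*1 + 0 = 1.
  i=2: a_2=5, p_2 = 5*1 + 0 = 5, q_2 = 5*1 + 1 = 6.
  i=3: a_3=5, p_3 = 5*5 + 1 = 26, q_3 = 5*6 + 1 = 31.

0/1, 1/1, 5/6, 26/31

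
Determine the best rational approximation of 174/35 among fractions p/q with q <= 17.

5/1

Expand x = 174/35 as a continued fraction with the Euclidean algorithm:
  174 = 4*35 + 34, so a_0 = 4.
  35 = 1*34 + 1, so a_1 = 1.
  34 = 34*1 + 0, so a_2 = 34.
so x = [4; 1, 34].
Convergents (p_i = a_i*p_{i-1} + p_{i-2}, q_i = a_i*q_{i-1} + q_{i-2} with p_{-2}=0, p_{-1}=1, q_{-2}=1, q_{-1}=0), until the denominator exceeds 17:
  i=0: a_0=4, p_0 = 4*1 + 0 = 4, q_0 = 4*0 + 1 = 1.
  i=1: a_1=1, p_1 = 1*4 + 1 = 5, q_1 = 1*1 + 0 = 1.
  i=2: a_2=34, p_2 = 34*5 + 4 = 174, q_2 = 34*1 + 1 = 35.
q_2 = 35 > 17, so the last convergent with denominator <= 17 is p_1/q_1 = 5/1.
The closest fraction with denominator <= 17 is either p_1/q_1 or the intermediate fraction (k*p_1 + p_0)/(k*q_1 + q_0) with the largest k >= 1 whose denominator stays <= 17; these approach x as k grows, and every other convergent or intermediate fraction in range is farther away.
Largest k: floor((17 - q_0)/q_1) = floor((17 - 1)/1) = 16.
That gives (16*5 + 4)/(16*1 + 1) = 84/17.
Compare the errors: |x - 5/1| = |174*1 - 5*35|/(35*1) = 1/35, and |x - 84/17| = |174*17 - 84*35|/(35*17) = 18/595.
Cross-multiplying, 1*595 = 595 < 630 = 18*35, so 1/35 is smaller: the convergent 5/1 is closer to x than 84/17.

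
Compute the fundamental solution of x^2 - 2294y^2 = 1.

(x, y) = (3294555, 68786)

First expand sqrt(2294) as a continued fraction. With x_i = (sqrt(2294) + m_i)/d_i and (m_0, d_0) = (0, 1): a_0 = floor(sqrt(2294)) = 47, since 47^2 = 2209 <= 2294 < 2304 = 48^2.
Iterate m_{i+1} = d_i*a_i - m_i, d_{i+1} = (2294 - m_{i+1}^2)/d_i, a_{i+1} = floor((a_0 + m_{i+1})/d_{i+1}):
  m_1 = 1*47 - 0 = 47, d_1 = (2294 - 47^2)/1 = 85/1 = 85, a_1 = floor((47 + 47)/85) = 1.
  m_2 = 85*1 - 47 = 38, d_2 = (2294 - 38^2)/85 = 850/85 = 10, a_2 = floor((47 + 38)/10) = 8.
  m_3 = 10*8 - 38 = 42, d_3 = (2294 - 42^2)/10 = 530/10 = 53, a_3 = floor((47 + 42)/53) = 1.
  m_4 = 53*1 - 42 = 11, d_4 = (2294 - 11^2)/53 = 2173/53 = 41, a_4 = floor((47 + 11)/41) = 1.
  m_5 = 41*1 - 11 = 30, d_5 = (2294 - 30^2)/41 = 1394/41 = 34, a_5 = floor((47 + 30)/34) = 2.
  m_6 = 34*2 - 30 = 38, d_6 = (2294 - 38^2)/34 = 850/34 = 25, a_6 = floor((47 + 38)/25) = 3.
  m_7 = 25*3 - 38 = 37, d_7 = (2294 - 37^2)/25 = 925/25 = 37, a_7 = floor((47 + 37)/37) = 2.
  m_8 = 37*2 - 37 = 37, d_8 = (2294 - 37^2)/37 = 925/37 = 25, a_8 = floor((47 + 37)/25) = 3.
  m_9 = 25*3 - 37 = 38, d_9 = (2294 - 38^2)/25 = 850/25 = 34, a_9 = floor((47 + 38)/34) = 2.
  m_10 = 34*2 - 38 = 30, d_10 = (2294 - 30^2)/34 = 1394/34 = 41, a_10 = floor((47 + 30)/41) = 1.
  m_11 = 41*1 - 30 = 11, d_11 = (2294 - 11^2)/41 = 2173/41 = 53, a_11 = floor((47 + 11)/53) = 1.
  m_12 = 53*1 - 11 = 42, d_12 = (2294 - 42^2)/53 = 530/53 = 10, a_12 = floor((47 + 42)/10) = 8.
  m_13 = 10*8 - 42 = 38, d_13 = (2294 - 38^2)/10 = 850/10 = 85, a_13 = floor((47 + 38)/85) = 1.
  m_14 = 85*1 - 38 = 47, d_14 = (2294 - 47^2)/85 = 85/85 = 1, a_14 = floor((47 + 47)/1) = 94.
  m_15 = 1*94 - 47 = 47, d_15 = (2294 - 47^2)/1 = 85/1 = 85: (m_15, d_15) = (m_1, d_1) = (47, 85), so from here the quotients repeat a_1, ..., a_14; the period length is 14.
So sqrt(2294) = [47; (1, 8, 1, 1, 2, 3, 2, 3, 2, 1, 1, 8, 1, 94)] with period length k = 14.
k is even, so the fundamental solution of x^2 - 2294y^2 = 1 is (p_{k-1}, q_{k-1}) = (p_13, q_13); compute convergents through index 13.
Convergents (p_i = a_i*p_{i-1} + p_{i-2}, q_i = a_i*q_{i-1} + q_{i-2} with p_{-2}=0, p_{-1}=1, q_{-2}=1, q_{-1}=0):
  i=0: a_0=47, p_0 = 47*1 + 0 = 47, q_0 = 47*0 + 1 = 1.
  i=1: a_1=1, p_1 = 1*47 + 1 = 48, q_1 = 1*1 + 0 = 1.
  i=2: a_2=8, p_2 = 8*48 + 47 = 431, q_2 = 8*1 + 1 = 9.
  i=3: a_3=1, p_3 = 1*431 + 48 = 479, q_3 = 1*9 + 1 = 10.
  i=4: a_4=1, p_4 = 1*479 + 431 = 910, q_4 = 1*10 + 9 = 19.
  i=5: a_5=2, p_5 = 2*910 + 479 = 2299, q_5 = 2*19 + 10 = 48.
  i=6: a_6=3, p_6 = 3*2299 + 910 = 7807, q_6 = 3*48 + 19 = 163.
  i=7: a_7=2, p_7 = 2*7807 + 2299 = 17913, q_7 = 2*163 + 48 = 374.
  i=8: a_8=3, p_8 = 3*17913 + 7807 = 61546, q_8 = 3*374 + 163 = 1285.
  i=9: a_9=2, p_9 = 2*61546 + 17913 = 141005, q_9 = 2*1285 + 374 = 2944.
  i=10: a_10=1, p_10 = 1*141005 + 61546 = 202551, q_10 = 1*2944 + 1285 = 4229.
  i=11: a_11=1, p_11 = 1*202551 + 141005 = 343556, q_11 = 1*4229 + 2944 = 7173.
  i=12: a_12=8, p_12 = 8*343556 + 202551 = 2950999, q_12 = 8*7173 + 4229 = 61613.
  i=13: a_13=1, p_13 = 1*2950999 + 343556 = 3294555, q_13 = 1*61613 + 7173 = 68786.
Check: 3294555^2 - 2294*68786^2 = 10854092648025 - 10854092648024 = 1, so (x, y) = (3294555, 68786) solves the equation, and by the theorem it is the least positive solution.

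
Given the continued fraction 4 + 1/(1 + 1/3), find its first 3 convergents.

4/1, 5/1, 19/4

Using the convergent recurrence p_i = a_i*p_{i-1} + p_{i-2}, q_i = a_i*q_{i-1} + q_{i-2} with p_{-2}=0, p_{-1}=1, q_{-2}=1, q_{-1}=0:
  i=0: a_0=4, p_0 = 4*1 + 0 = 4, q_0 = 4*0 + 1 = 1.
  i=1: a_1=1, p_1 = 1*4 + 1 = 5, q_1 = 1*1 + 0 = 1.
  i=2: a_2=3, p_2 = 3*5 + 4 = 19, q_2 = 3*1 + 1 = 4.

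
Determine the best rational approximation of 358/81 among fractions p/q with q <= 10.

Expand x = 358/81 as a continued fraction with the Euclidean algorithm:
  358 = 4*81 + 34, so a_0 = 4.
  81 = 2*34 + 13, so a_1 = 2.
  34 = 2*13 + 8, so a_2 = 2.
  13 = 1*8 + 5, so a_3 = 1.
  8 = 1*5 + 3, so a_4 = 1.
  5 = 1*3 + 2, so a_5 = 1.
  3 = 1*2 + 1, so a_6 = 1.
  2 = 2*1 + 0, so a_7 = 2.
so x = [4; 2, 2, 1, 1, 1, 1, 2].
Convergents (p_i = a_i*p_{i-1} + p_{i-2}, q_i = a_i*q_{i-1} + q_{i-2} with p_{-2}=0, p_{-1}=1, q_{-2}=1, q_{-1}=0), until the denominator exceeds 10:
  i=0: a_0=4, p_0 = 4*1 + 0 = 4, q_0 = 4*0 + 1 = 1.
  i=1: a_1=2, p_1 = 2*4 + 1 = 9, q_1 = 2*1 + 0 = 2.
  i=2: a_2=2, p_2 = 2*9 + 4 = 22, q_2 = 2*2 + 1 = 5.
  i=3: a_3=1, p_3 = 1*22 + 9 = 31, q_3 = 1*5 + 2 = 7.
  i=4: a_4=1, p_4 = 1*31 + 22 = 53, q_4 = 1*7 + 5 = 12.
q_4 = 12 > 10, so the last convergent with denominator <= 10 is p_3/q_3 = 31/7.
The closest fraction with denominator <= 10 is either p_3/q_3 or the intermediate fraction (k*p_3 + p_2)/(k*q_3 + q_2) with the largest k >= 1 whose denominator stays <= 10; these approach x as k grows, and every other convergent or intermediate fraction in range is farther away.
Largest k: floor((10 - q_2)/q_3) = floor((10 - 5)/7) = 0.
Since k = 0, no intermediate fraction beyond p_3/q_3 has denominator <= 10, so the convergent 31/7 is the closest (its error is |358*7 - 31*81|/(81*7) = 5/567).

31/7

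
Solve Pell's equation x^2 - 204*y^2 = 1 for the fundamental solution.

First expand sqrt(204) as a continued fraction. With x_i = (sqrt(204) + m_i)/d_i and (m_0, d_0) = (0, 1): a_0 = floor(sqrt(204)) = 14, since 14^2 = 196 <= 204 < 225 = 15^2.
Iterate m_{i+1} = d_i*a_i - m_i, d_{i+1} = (204 - m_{i+1}^2)/d_i, a_{i+1} = floor((a_0 + m_{i+1})/d_{i+1}):
  m_1 = 1*14 - 0 = 14, d_1 = (204 - 14^2)/1 = 8/1 = 8, a_1 = floor((14 + 14)/8) = 3.
  m_2 = 8*3 - 14 = 10, d_2 = (204 - 10^2)/8 = 104/8 = 13, a_2 = floor((14 + 10)/13) = 1.
  m_3 = 13*1 - 10 = 3, d_3 = (204 - 3^2)/13 = 195/13 = 15, a_3 = floor((14 + 3)/15) = 1.
  m_4 = 15*1 - 3 = 12, d_4 = (204 - 12^2)/15 = 60/15 = 4, a_4 = floor((14 + 12)/4) = 6.
  m_5 = 4*6 - 12 = 12, d_5 = (204 - 12^2)/4 = 60/4 = 15, a_5 = floor((14 + 12)/15) = 1.
  m_6 = 15*1 - 12 = 3, d_6 = (204 - 3^2)/15 = 195/15 = 13, a_6 = floor((14 + 3)/13) = 1.
  m_7 = 13*1 - 3 = 10, d_7 = (204 - 10^2)/13 = 104/13 = 8, a_7 = floor((14 + 10)/8) = 3.
  m_8 = 8*3 - 10 = 14, d_8 = (204 - 14^2)/8 = 8/8 = 1, a_8 = floor((14 + 14)/1) = 28.
  m_9 = 1*28 - 14 = 14, d_9 = (204 - 14^2)/1 = 8/1 = 8: (m_9, d_9) = (m_1, d_1) = (14, 8), so from here the quotients repeat a_1, ..., a_8; the period length is 8.
So sqrt(204) = [14; (3, 1, 1, 6, 1, 1, 3, 28)] with period length k = 8.
k is even, so the fundamental solution of x^2 - 204y^2 = 1 is (p_{k-1}, q_{k-1}) = (p_7, q_7); compute convergents through index 7.
Convergents (p_i = a_i*p_{i-1} + p_{i-2}, q_i = a_i*q_{i-1} + q_{i-2} with p_{-2}=0, p_{-1}=1, q_{-2}=1, q_{-1}=0):
  i=0: a_0=14, p_0 = 14*1 + 0 = 14, q_0 = 14*0 + 1 = 1.
  i=1: a_1=3, p_1 = 3*14 + 1 = 43, q_1 = 3*1 + 0 = 3.
  i=2: a_2=1, p_2 = 1*43 + 14 = 57, q_2 = 1*3 + 1 = 4.
  i=3: a_3=1, p_3 = 1*57 + 43 = 100, q_3 = 1*4 + 3 = 7.
  i=4: a_4=6, p_4 = 6*100 + 57 = 657, q_4 = 6*7 + 4 = 46.
  i=5: a_5=1, p_5 = 1*657 + 100 = 757, q_5 = 1*46 + 7 = 53.
  i=6: a_6=1, p_6 = 1*757 + 657 = 1414, q_6 = 1*53 + 46 = 99.
  i=7: a_7=3, p_7 = 3*1414 + 757 = 4999, q_7 = 3*99 + 53 = 350.
Check: 4999^2 - 204*350^2 = 24990001 - 24990000 = 1, so (x, y) = (4999, 350) solves the equation, and by the theorem it is the least positive solution.

(x, y) = (4999, 350)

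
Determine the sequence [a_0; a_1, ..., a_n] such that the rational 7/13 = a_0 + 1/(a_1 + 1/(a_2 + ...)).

Run the Euclidean algorithm on 7 and 13; the successive quotients are the partial quotients a_0, a_1, ... (each step inverts the fractional part left over by the previous one):
  7 = 0*13 + 7, so a_0 = 0.
  13 = 1*7 + 6, so a_1 = 1.
  7 = 1*6 + 1, so a_2 = 1.
  6 = 6*1 + 0, so a_3 = 6.
The remainder reaches 0 after 4 divisions, so the expansion has 4 partial quotients, read off in order.

[0; 1, 1, 6]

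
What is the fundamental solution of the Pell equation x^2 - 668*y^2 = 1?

First expand sqrt(668) as a continued fraction. With x_i = (sqrt(668) + m_i)/d_i and (m_0, d_0) = (0, 1): a_0 = floor(sqrt(668)) = 25, since 25^2 = 625 <= 668 < 676 = 26^2.
Iterate m_{i+1} = d_i*a_i - m_i, d_{i+1} = (668 - m_{i+1}^2)/d_i, a_{i+1} = floor((a_0 + m_{i+1})/d_{i+1}):
  m_1 = 1*25 - 0 = 25, d_1 = (668 - 25^2)/1 = 43/1 = 43, a_1 = floor((25 + 25)/43) = 1.
  m_2 = 43*1 - 25 = 18, d_2 = (668 - 18^2)/43 = 344/43 = 8, a_2 = floor((25 + 18)/8) = 5.
  m_3 = 8*5 - 18 = 22, d_3 = (668 - 22^2)/8 = 184/8 = 23, a_3 = floor((25 + 22)/23) = 2.
  m_4 = 23*2 - 22 = 24, d_4 = (668 - 24^2)/23 = 92/23 = 4, a_4 = floor((25 + 24)/4) = 12.
  m_5 = 4*12 - 24 = 24, d_5 = (668 - 24^2)/4 = 92/4 = 23, a_5 = floor((25 + 24)/23) = 2.
  m_6 = 23*2 - 24 = 22, d_6 = (668 - 22^2)/23 = 184/23 = 8, a_6 = floor((25 + 22)/8) = 5.
  m_7 = 8*5 - 22 = 18, d_7 = (668 - 18^2)/8 = 344/8 = 43, a_7 = floor((25 + 18)/43) = 1.
  m_8 = 43*1 - 18 = 25, d_8 = (668 - 25^2)/43 = 43/43 = 1, a_8 = floor((25 + 25)/1) = 50.
  m_9 = 1*50 - 25 = 25, d_9 = (668 - 25^2)/1 = 43/1 = 43: (m_9, d_9) = (m_1, d_1) = (25, 43), so from here the quotients repeat a_1, ..., a_8; the period length is 8.
So sqrt(668) = [25; (1, 5, 2, 12, 2, 5, 1, 50)] with period length k = 8.
k is even, so the fundamental solution of x^2 - 668y^2 = 1 is (p_{k-1}, q_{k-1}) = (p_7, q_7); compute convergents through index 7.
Convergents (p_i = a_i*p_{i-1} + p_{i-2}, q_i = a_i*q_{i-1} + q_{i-2} with p_{-2}=0, p_{-1}=1, q_{-2}=1, q_{-1}=0):
  i=0: a_0=25, p_0 = 25*1 + 0 = 25, q_0 = 25*0 + 1 = 1.
  i=1: a_1=1, p_1 = 1*25 + 1 = 26, q_1 = 1*1 + 0 = 1.
  i=2: a_2=5, p_2 = 5*26 + 25 = 155, q_2 = 5*1 + 1 = 6.
  i=3: a_3=2, p_3 = 2*155 + 26 = 336, q_3 = 2*6 + 1 = 13.
  i=4: a_4=12, p_4 = 12*336 + 155 = 4187, q_4 = 12*13 + 6 = 162.
  i=5: a_5=2, p_5 = 2*4187 + 336 = 8710, q_5 = 2*162 + 13 = 337.
  i=6: a_6=5, p_6 = 5*8710 + 4187 = 47737, q_6 = 5*337 + 162 = 1847.
  i=7: a_7=1, p_7 = 1*47737 + 8710 = 56447, q_7 = 1*1847 + 337 = 2184.
Check: 56447^2 - 668*2184^2 = 3186263809 - 3186263808 = 1, so (x, y) = (56447, 2184) solves the equation, and by the theorem it is the least positive solution.

(x, y) = (56447, 2184)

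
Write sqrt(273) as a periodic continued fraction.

[16; (1, 1, 10, 1, 1, 32)]

Write x_i = (sqrt(273) + m_i)/d_i with (m_0, d_0) = (0, 1). a_0 = floor(sqrt(273)) = 16, since 16^2 = 256 <= 273 < 289 = 17^2.
Iterate m_{i+1} = d_i*a_i - m_i, d_{i+1} = (273 - m_{i+1}^2)/d_i, a_{i+1} = floor((a_0 + m_{i+1})/d_{i+1}):
  m_1 = 1*16 - 0 = 16, d_1 = (273 - 16^2)/1 = 17/1 = 17, a_1 = floor((16 + 16)/17) = 1.
  m_2 = 17*1 - 16 = 1, d_2 = (273 - 1^2)/17 = 272/17 = 16, a_2 = floor((16 + 1)/16) = 1.
  m_3 = 16*1 - 1 = 15, d_3 = (273 - 15^2)/16 = 48/16 = 3, a_3 = floor((16 + 15)/3) = 10.
  m_4 = 3*10 - 15 = 15, d_4 = (273 - 15^2)/3 = 48/3 = 16, a_4 = floor((16 + 15)/16) = 1.
  m_5 = 16*1 - 15 = 1, d_5 = (273 - 1^2)/16 = 272/16 = 17, a_5 = floor((16 + 1)/17) = 1.
  m_6 = 17*1 - 1 = 16, d_6 = (273 - 16^2)/17 = 17/17 = 1, a_6 = floor((16 + 16)/1) = 32.
  m_7 = 1*32 - 16 = 16, d_7 = (273 - 16^2)/1 = 17/1 = 17: (m_7, d_7) = (m_1, d_1) = (16, 17), so from here the quotients repeat a_1, ..., a_6; the period length is 6.
Hence the expansion of sqrt(273) is a_0 = 16 followed by the repeating block 1, 1, 10, 1, 1, 32 (period 6).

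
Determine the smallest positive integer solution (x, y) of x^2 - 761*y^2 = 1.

(x, y) = (1280001, 46400)

First expand sqrt(761) as a continued fraction. With x_i = (sqrt(761) + m_i)/d_i and (m_0, d_0) = (0, 1): a_0 = floor(sqrt(761)) = 27, since 27^2 = 729 <= 761 < 784 = 28^2.
Iterate m_{i+1} = d_i*a_i - m_i, d_{i+1} = (761 - m_{i+1}^2)/d_i, a_{i+1} = floor((a_0 + m_{i+1})/d_{i+1}):
  m_1 = 1*27 - 0 = 27, d_1 = (761 - 27^2)/1 = 32/1 = 32, a_1 = floor((27 + 27)/32) = 1.
  m_2 = 32*1 - 27 = 5, d_2 = (761 - 5^2)/32 = 736/32 = 23, a_2 = floor((27 + 5)/23) = 1.
  m_3 = 23*1 - 5 = 18, d_3 = (761 - 18^2)/23 = 437/23 = 19, a_3 = floor((27 + 18)/19) = 2.
  m_4 = 19*2 - 18 = 20, d_4 = (761 - 20^2)/19 = 361/19 = 19, a_4 = floor((27 + 20)/19) = 2.
  m_5 = 19*2 - 20 = 18, d_5 = (761 - 18^2)/19 = 437/19 = 23, a_5 = floor((27 + 18)/23) = 1.
  m_6 = 23*1 - 18 = 5, d_6 = (761 - 5^2)/23 = 736/23 = 32, a_6 = floor((27 + 5)/32) = 1.
  m_7 = 32*1 - 5 = 27, d_7 = (761 - 27^2)/32 = 32/32 = 1, a_7 = floor((27 + 27)/1) = 54.
  m_8 = 1*54 - 27 = 27, d_8 = (761 - 27^2)/1 = 32/1 = 32: (m_8, d_8) = (m_1, d_1) = (27, 32), so from here the quotients repeat a_1, ..., a_7; the period length is 7.
So sqrt(761) = [27; (1, 1, 2, 2, 1, 1, 54)] with period length k = 7.
k is odd, so (p_{k-1}, q_{k-1}) only solves x^2 - 761y^2 = -1 and the fundamental solution of x^2 - 761y^2 = 1 is (p_{2k-1}, q_{2k-1}) = (p_13, q_13); compute convergents through index 13, running through the period twice.
Convergents (p_i = a_i*p_{i-1} + p_{i-2}, q_i = a_i*q_{i-1} + q_{i-2} with p_{-2}=0, p_{-1}=1, q_{-2}=1, q_{-1}=0):
  i=0: a_0=27, p_0 = 27*1 + 0 = 27, q_0 = 27*0 + 1 = 1.
  i=1: a_1=1, p_1 = 1*27 + 1 = 28, q_1 = 1*1 + 0 = 1.
  i=2: a_2=1, p_2 = 1*28 + 27 = 55, q_2 = 1*1 + 1 = 2.
  i=3: a_3=2, p_3 = 2*55 + 28 = 138, q_3 = 2*2 + 1 = 5.
  i=4: a_4=2, p_4 = 2*138 + 55 = 331, q_4 = 2*5 + 2 = 12.
  i=5: a_5=1, p_5 = 1*331 + 138 = 469, q_5 = 1*12 + 5 = 17.
  i=6: a_6=1, p_6 = 1*469 + 331 = 800, q_6 = 1*17 + 12 = 29.
  i=7: a_7=54, p_7 = 54*800 + 469 = 43669, q_7 = 54*29 + 17 = 1583.
  i=8: a_8=1, p_8 = 1*43669 + 800 = 44469, q_8 = 1*1583 + 29 = 1612.
  i=9: a_9=1, p_9 = 1*44469 + 43669 = 88138, q_9 = 1*1612 + 1583 = 3195.
  i=10: a_10=2, p_10 = 2*88138 + 44469 = 220745, q_10 = 2*3195 + 1612 = 8002.
  i=11: a_11=2, p_11 = 2*220745 + 88138 = 529628, q_11 = 2*8002 + 3195 = 19199.
  i=12: a_12=1, p_12 = 1*529628 + 220745 = 750373, q_12 = 1*19199 + 8002 = 27201.
  i=13: a_13=1, p_13 = 1*750373 + 529628 = 1280001, q_13 = 1*27201 + 19199 = 46400.
Indeed p_6^2 - 761*q_6^2 = 640000 - 640001 = -1, not +1.
Check: 1280001^2 - 761*46400^2 = 1638402560001 - 1638402560000 = 1, so (x, y) = (1280001, 46400) solves the equation, and by the theorem it is the least positive solution.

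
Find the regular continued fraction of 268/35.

Run the Euclidean algorithm on 268 and 35; the successive quotients are the partial quotients a_0, a_1, ... (each step inverts the fractional part left over by the previous one):
  268 = 7*35 + 23, so a_0 = 7.
  35 = 1*23 + 12, so a_1 = 1.
  23 = 1*12 + 11, so a_2 = 1.
  12 = 1*11 + 1, so a_3 = 1.
  11 = 11*1 + 0, so a_4 = 11.
The remainder reaches 0 after 5 divisions, so the expansion has 5 partial quotients, read off in order.

[7; 1, 1, 1, 11]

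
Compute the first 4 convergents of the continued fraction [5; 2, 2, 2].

5/1, 11/2, 27/5, 65/12

Using the convergent recurrence p_i = a_i*p_{i-1} + p_{i-2}, q_i = a_i*q_{i-1} + q_{i-2} with p_{-2}=0, p_{-1}=1, q_{-2}=1, q_{-1}=0:
  i=0: a_0=5, p_0 = 5*1 + 0 = 5, q_0 = 5*0 + 1 = 1.
  i=1: a_1=2, p_1 = 2*5 + 1 = 11, q_1 = 2*1 + 0 = 2.
  i=2: a_2=2, p_2 = 2*11 + 5 = 27, q_2 = 2*2 + 1 = 5.
  i=3: a_3=2, p_3 = 2*27 + 11 = 65, q_3 = 2*5 + 2 = 12.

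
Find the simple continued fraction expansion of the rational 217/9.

[24; 9]

Run the Euclidean algorithm on 217 and 9; the successive quotients are the partial quotients a_0, a_1, ... (each step inverts the fractional part left over by the previous one):
  217 = 24*9 + 1, so a_0 = 24.
  9 = 9*1 + 0, so a_1 = 9.
The remainder reaches 0 after 2 divisions, so the expansion has 2 partial quotients, read off in order.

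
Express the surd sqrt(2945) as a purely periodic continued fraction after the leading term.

Write x_i = (sqrt(2945) + m_i)/d_i with (m_0, d_0) = (0, 1). a_0 = floor(sqrt(2945)) = 54, since 54^2 = 2916 <= 2945 < 3025 = 55^2.
Iterate m_{i+1} = d_i*a_i - m_i, d_{i+1} = (2945 - m_{i+1}^2)/d_i, a_{i+1} = floor((a_0 + m_{i+1})/d_{i+1}):
  m_1 = 1*54 - 0 = 54, d_1 = (2945 - 54^2)/1 = 29/1 = 29, a_1 = floor((54 + 54)/29) = 3.
  m_2 = 29*3 - 54 = 33, d_2 = (2945 - 33^2)/29 = 1856/29 = 64, a_2 = floor((54 + 33)/64) = 1.
  m_3 = 64*1 - 33 = 31, d_3 = (2945 - 31^2)/64 = 1984/64 = 31, a_3 = floor((54 + 31)/31) = 2.
  m_4 = 31*2 - 31 = 31, d_4 = (2945 - 31^2)/31 = 1984/31 = 64, a_4 = floor((54 + 31)/64) = 1.
  m_5 = 64*1 - 31 = 33, d_5 = (2945 - 33^2)/64 = 1856/64 = 29, a_5 = floor((54 + 33)/29) = 3.
  m_6 = 29*3 - 33 = 54, d_6 = (2945 - 54^2)/29 = 29/29 = 1, a_6 = floor((54 + 54)/1) = 108.
  m_7 = 1*108 - 54 = 54, d_7 = (2945 - 54^2)/1 = 29/1 = 29: (m_7, d_7) = (m_1, d_1) = (54, 29), so from here the quotients repeat a_1, ..., a_6; the period length is 6.
Hence the expansion of sqrt(2945) is a_0 = 54 followed by the repeating block 3, 1, 2, 1, 3, 108 (period 6).

[54; (3, 1, 2, 1, 3, 108)]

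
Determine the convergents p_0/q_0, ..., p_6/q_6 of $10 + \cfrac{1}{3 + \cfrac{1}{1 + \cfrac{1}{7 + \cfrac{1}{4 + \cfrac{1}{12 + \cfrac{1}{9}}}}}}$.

10/1, 31/3, 41/4, 318/31, 1313/128, 16074/1567, 145979/14231

Using the convergent recurrence p_i = a_i*p_{i-1} + p_{i-2}, q_i = a_i*q_{i-1} + q_{i-2} with p_{-2}=0, p_{-1}=1, q_{-2}=1, q_{-1}=0:
  i=0: a_0=10, p_0 = 10*1 + 0 = 10, q_0 = 10*0 + 1 = 1.
  i=1: a_1=3, p_1 = 3*10 + 1 = 31, q_1 = 3*1 + 0 = 3.
  i=2: a_2=1, p_2 = 1*31 + 10 = 41, q_2 = 1*3 + 1 = 4.
  i=3: a_3=7, p_3 = 7*41 + 31 = 318, q_3 = 7*4 + 3 = 31.
  i=4: a_4=4, p_4 = 4*318 + 41 = 1313, q_4 = 4*31 + 4 = 128.
  i=5: a_5=12, p_5 = 12*1313 + 318 = 16074, q_5 = 12*128 + 31 = 1567.
  i=6: a_6=9, p_6 = 9*16074 + 1313 = 145979, q_6 = 9*1567 + 128 = 14231.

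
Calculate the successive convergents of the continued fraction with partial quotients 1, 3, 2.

Using the convergent recurrence p_i = a_i*p_{i-1} + p_{i-2}, q_i = a_i*q_{i-1} + q_{i-2} with p_{-2}=0, p_{-1}=1, q_{-2}=1, q_{-1}=0:
  i=0: a_0=1, p_0 = 1*1 + 0 = 1, q_0 = 1*0 + 1 = 1.
  i=1: a_1=3, p_1 = 3*1 + 1 = 4, q_1 = 3*1 + 0 = 3.
  i=2: a_2=2, p_2 = 2*4 + 1 = 9, q_2 = 2*3 + 1 = 7.

1/1, 4/3, 9/7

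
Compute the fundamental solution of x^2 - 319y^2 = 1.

First expand sqrt(319) as a continued fraction. With x_i = (sqrt(319) + m_i)/d_i and (m_0, d_0) = (0, 1): a_0 = floor(sqrt(319)) = 17, since 17^2 = 289 <= 319 < 324 = 18^2.
Iterate m_{i+1} = d_i*a_i - m_i, d_{i+1} = (319 - m_{i+1}^2)/d_i, a_{i+1} = floor((a_0 + m_{i+1})/d_{i+1}):
  m_1 = 1*17 - 0 = 17, d_1 = (319 - 17^2)/1 = 30/1 = 30, a_1 = floor((17 + 17)/30) = 1.
  m_2 = 30*1 - 17 = 13, d_2 = (319 - 13^2)/30 = 150/30 = 5, a_2 = floor((17 + 13)/5) = 6.
  m_3 = 5*6 - 13 = 17, d_3 = (319 - 17^2)/5 = 30/5 = 6, a_3 = floor((17 + 17)/6) = 5.
  m_4 = 6*5 - 17 = 13, d_4 = (319 - 13^2)/6 = 150/6 = 25, a_4 = floor((17 + 13)/25) = 1.
  m_5 = 25*1 - 13 = 12, d_5 = (319 - 12^2)/25 = 175/25 = 7, a_5 = floor((17 + 12)/7) = 4.
  m_6 = 7*4 - 12 = 16, d_6 = (319 - 16^2)/7 = 63/7 = 9, a_6 = floor((17 + 16)/9) = 3.
  m_7 = 9*3 - 16 = 11, d_7 = (319 - 11^2)/9 = 198/9 = 22, a_7 = floor((17 + 11)/22) = 1.
  m_8 = 22*1 - 11 = 11, d_8 = (319 - 11^2)/22 = 198/22 = 9, a_8 = floor((17 + 11)/9) = 3.
  m_9 = 9*3 - 11 = 16, d_9 = (319 - 16^2)/9 = 63/9 = 7, a_9 = floor((17 + 16)/7) = 4.
  m_10 = 7*4 - 16 = 12, d_10 = (319 - 12^2)/7 = 175/7 = 25, a_10 = floor((17 + 12)/25) = 1.
  m_11 = 25*1 - 12 = 13, d_11 = (319 - 13^2)/25 = 150/25 = 6, a_11 = floor((17 + 13)/6) = 5.
  m_12 = 6*5 - 13 = 17, d_12 = (319 - 17^2)/6 = 30/6 = 5, a_12 = floor((17 + 17)/5) = 6.
  m_13 = 5*6 - 17 = 13, d_13 = (319 - 13^2)/5 = 150/5 = 30, a_13 = floor((17 + 13)/30) = 1.
  m_14 = 30*1 - 13 = 17, d_14 = (319 - 17^2)/30 = 30/30 = 1, a_14 = floor((17 + 17)/1) = 34.
  m_15 = 1*34 - 17 = 17, d_15 = (319 - 17^2)/1 = 30/1 = 30: (m_15, d_15) = (m_1, d_1) = (17, 30), so from here the quotients repeat a_1, ..., a_14; the period length is 14.
So sqrt(319) = [17; (1, 6, 5, 1, 4, 3, 1, 3, 4, 1, 5, 6, 1, 34)] with period length k = 14.
k is even, so the fundamental solution of x^2 - 319y^2 = 1 is (p_{k-1}, q_{k-1}) = (p_13, q_13); compute convergents through index 13.
Convergents (p_i = a_i*p_{i-1} + p_{i-2}, q_i = a_i*q_{i-1} + q_{i-2} with p_{-2}=0, p_{-1}=1, q_{-2}=1, q_{-1}=0):
  i=0: a_0=17, p_0 = 17*1 + 0 = 17, q_0 = 17*0 + 1 = 1.
  i=1: a_1=1, p_1 = 1*17 + 1 = 18, q_1 = 1*1 + 0 = 1.
  i=2: a_2=6, p_2 = 6*18 + 17 = 125, q_2 = 6*1 + 1 = 7.
  i=3: a_3=5, p_3 = 5*125 + 18 = 643, q_3 = 5*7 + 1 = 36.
  i=4: a_4=1, p_4 = 1*643 + 125 = 768, q_4 = 1*36 + 7 = 43.
  i=5: a_5=4, p_5 = 4*768 + 643 = 3715, q_5 = 4*43 + 36 = 208.
  i=6: a_6=3, p_6 = 3*3715 + 768 = 11913, q_6 = 3*208 + 43 = 667.
  i=7: a_7=1, p_7 = 1*11913 + 3715 = 15628, q_7 = 1*667 + 208 = 875.
  i=8: a_8=3, p_8 = 3*15628 + 11913 = 58797, q_8 = 3*875 + 667 = 3292.
  i=9: a_9=4, p_9 = 4*58797 + 15628 = 250816, q_9 = 4*3292 + 875 = 14043.
  i=10: a_10=1, p_10 = 1*250816 + 58797 = 309613, q_10 = 1*14043 + 3292 = 17335.
  i=11: a_11=5, p_11 = 5*309613 + 250816 = 1798881, q_11 = 5*17335 + 14043 = 100718.
  i=12: a_12=6, p_12 = 6*1798881 + 309613 = 11102899, q_12 = 6*100718 + 17335 = 621643.
  i=13: a_13=1, p_13 = 1*11102899 + 1798881 = 12901780, q_13 = 1*621643 + 100718 = 722361.
Check: 12901780^2 - 319*722361^2 = 166455927168400 - 166455927168399 = 1, so (x, y) = (12901780, 722361) solves the equation, and by the theorem it is the least positive solution.

(x, y) = (12901780, 722361)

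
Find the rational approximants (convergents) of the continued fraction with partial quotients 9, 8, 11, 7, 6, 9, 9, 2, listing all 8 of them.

Using the convergent recurrence p_i = a_i*p_{i-1} + p_{i-2}, q_i = a_i*q_{i-1} + q_{i-2} with p_{-2}=0, p_{-1}=1, q_{-2}=1, q_{-1}=0:
  i=0: a_0=9, p_0 = 9*1 + 0 = 9, q_0 = 9*0 + 1 = 1.
  i=1: a_1=8, p_1 = 8*9 + 1 = 73, q_1 = 8*1 + 0 = 8.
  i=2: a_2=11, p_2 = 11*73 + 9 = 812, q_2 = 11*8 + 1 = 89.
  i=3: a_3=7, p_3 = 7*812 + 73 = 5757, q_3 = 7*89 + 8 = 631.
  i=4: a_4=6, p_4 = 6*5757 + 812 = 35354, q_4 = 6*631 + 89 = 3875.
  i=5: a_5=9, p_5 = 9*35354 + 5757 = 323943, q_5 = 9*3875 + 631 = 35506.
  i=6: a_6=9, p_6 = 9*323943 + 35354 = 2950841, q_6 = 9*35506 + 3875 = 323429.
  i=7: a_7=2, p_7 = 2*2950841 + 323943 = 6225625, q_7 = 2*323429 + 35506 = 682364.

9/1, 73/8, 812/89, 5757/631, 35354/3875, 323943/35506, 2950841/323429, 6225625/682364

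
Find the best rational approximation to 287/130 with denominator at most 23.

42/19

Expand x = 287/130 as a continued fraction with the Euclidean algorithm:
  287 = 2*130 + 27, so a_0 = 2.
  130 = 4*27 + 22, so a_1 = 4.
  27 = 1*22 + 5, so a_2 = 1.
  22 = 4*5 + 2, so a_3 = 4.
  5 = 2*2 + 1, so a_4 = 2.
  2 = 2*1 + 0, so a_5 = 2.
so x = [2; 4, 1, 4, 2, 2].
Convergents (p_i = a_i*p_{i-1} + p_{i-2}, q_i = a_i*q_{i-1} + q_{i-2} with p_{-2}=0, p_{-1}=1, q_{-2}=1, q_{-1}=0), until the denominator exceeds 23:
  i=0: a_0=2, p_0 = 2*1 + 0 = 2, q_0 = 2*0 + 1 = 1.
  i=1: a_1=4, p_1 = 4*2 + 1 = 9, q_1 = 4*1 + 0 = 4.
  i=2: a_2=1, p_2 = 1*9 + 2 = 11, q_2 = 1*4 + 1 = 5.
  i=3: a_3=4, p_3 = 4*11 + 9 = 53, q_3 = 4*5 + 4 = 24.
q_3 = 24 > 23, so the last convergent with denominator <= 23 is p_2/q_2 = 11/5.
The closest fraction with denominator <= 23 is either p_2/q_2 or the intermediate fraction (k*p_2 + p_1)/(k*q_2 + q_1) with the largest k >= 1 whose denominator stays <= 23; these approach x as k grows, and every other convergent or intermediate fraction in range is farther away.
Largest k: floor((23 - q_1)/q_2) = floor((23 - 4)/5) = 3.
That gives (3*11 + 9)/(3*5 + 4) = 42/19.
Compare the errors: |x - 11/5| = |287*5 - 11*130|/(130*5) = 5/650, and |x - 42/19| = |287*19 - 42*130|/(130*19) = 7/2470.
Cross-multiplying, 7*650 = 4550 < 12350 = 5*2470, so 7/2470 is smaller: the intermediate fraction 42/19 is closer to x than 11/5.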